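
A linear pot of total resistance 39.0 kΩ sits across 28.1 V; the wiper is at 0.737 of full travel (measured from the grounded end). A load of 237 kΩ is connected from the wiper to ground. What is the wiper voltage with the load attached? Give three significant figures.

V ≈ 20.1 V

The wiper splits the pot into (1−α)R = 10.26 kΩ above and αR = 28.74 kΩ below.
Lower section ‖ load = 25.63 kΩ.
V_wiper = 28.1 × 25.63/(10.26 + 25.63) = 20.1 V.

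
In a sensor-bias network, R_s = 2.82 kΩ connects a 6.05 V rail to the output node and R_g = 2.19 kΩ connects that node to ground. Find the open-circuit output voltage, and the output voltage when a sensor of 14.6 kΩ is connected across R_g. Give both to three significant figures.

Unloaded: 2.64 V; loaded: 2.44 V

Open-circuit: V = 6.05 × 2.19/(2.82 + 2.19) = 2.64 V.
With the load, R_g becomes R_g‖R_L = 1.904 kΩ, so V = 6.05 × 1.904/4.724 = 2.44 V.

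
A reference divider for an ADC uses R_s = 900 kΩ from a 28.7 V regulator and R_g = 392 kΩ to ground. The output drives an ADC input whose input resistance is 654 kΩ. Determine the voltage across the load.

The load sits in parallel with R_g: R_g‖R_L = (392 × 654) / (392 + 654) = 245.1 kΩ.
V_out = 28.7 × 245.1 / (900 + 245.1) = 28.7 × 245.1/1145 = 6.14 V.
(Unloaded it would have been 8.71 V.)

V_out ≈ 6.14 V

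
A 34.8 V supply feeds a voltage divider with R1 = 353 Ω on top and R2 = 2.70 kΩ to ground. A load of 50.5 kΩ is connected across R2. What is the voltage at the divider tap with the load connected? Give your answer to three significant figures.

V_out ≈ 30.6 V

The load sits in parallel with R2: R2‖R_L = (2700 × 50500) / (2700 + 50500) = 2563 Ω.
V_out = 34.8 × 2563 / (353 + 2563) = 34.8 × 2563/2916 = 30.6 V.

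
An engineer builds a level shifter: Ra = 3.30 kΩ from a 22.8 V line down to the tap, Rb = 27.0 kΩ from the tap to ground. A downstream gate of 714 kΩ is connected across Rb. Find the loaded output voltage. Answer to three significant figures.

The load sits in parallel with Rb: Rb‖R_L = (27.0 × 714) / (27.0 + 714) = 26.02 kΩ.
V_out = 22.8 × 26.02 / (3.30 + 26.02) = 22.8 × 26.02/29.32 = 20.2 V.

V_out ≈ 20.2 V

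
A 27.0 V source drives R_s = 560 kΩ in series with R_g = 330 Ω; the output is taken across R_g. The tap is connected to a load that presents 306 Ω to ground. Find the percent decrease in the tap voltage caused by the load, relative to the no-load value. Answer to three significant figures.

51.9 %

The divider's output (Thévenin) resistance is R_s‖R_g = 329.8 Ω.
Fractional drop under load = R_th/(R_th + R_L) = 329.8 / (329.8 + 306) = 0.5187.
So the output falls by 51.9 %.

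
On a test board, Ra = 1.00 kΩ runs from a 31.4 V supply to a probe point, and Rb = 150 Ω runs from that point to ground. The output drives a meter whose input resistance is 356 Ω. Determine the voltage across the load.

The load sits in parallel with Rb: Rb‖R_L = (150 × 356) / (150 + 356) = 105.5 Ω.
V_out = 31.4 × 105.5 / (1000 + 105.5) = 31.4 × 105.5/1106 = 3.00 V.

V_out ≈ 3.00 V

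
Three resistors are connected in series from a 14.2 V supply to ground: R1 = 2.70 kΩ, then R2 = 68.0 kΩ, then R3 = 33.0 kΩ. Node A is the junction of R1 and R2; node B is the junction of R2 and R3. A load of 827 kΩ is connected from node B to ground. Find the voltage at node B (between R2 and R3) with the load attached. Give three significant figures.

At node B, R3 is in parallel with the load: R3‖R_L = 31.73 kΩ.
Below node A the resistance is R2 + (R3‖R_L) = 99.73 kΩ, so V_A = 14.2 × 99.73/102.4 = 13.83 V.
Then V_B = V_A × (R3‖R_L)/(R2 + R3‖R_L) = 13.83 × 31.73/99.73 = 4.40 V.

V ≈ 4.40 V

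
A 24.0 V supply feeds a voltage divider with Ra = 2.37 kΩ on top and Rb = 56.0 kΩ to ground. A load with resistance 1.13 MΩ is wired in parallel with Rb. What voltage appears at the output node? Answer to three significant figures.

V_out ≈ 23.0 V

The load sits in parallel with Rb: Rb‖R_L = (56.0 × 1130) / (56.0 + 1130) = 53.36 kΩ.
V_out = 24.0 × 53.36 / (2.37 + 53.36) = 24.0 × 53.36/55.73 = 23.0 V.
(Unloaded it would have been 23.0 V.)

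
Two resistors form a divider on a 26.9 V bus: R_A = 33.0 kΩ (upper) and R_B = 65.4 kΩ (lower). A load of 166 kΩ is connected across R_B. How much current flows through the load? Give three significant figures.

I_L ≈ 0.0951 mA

R_B‖R_L = 46.92 kΩ; V_out = 26.9 × 46.92/79.92 = 15.79 V.
I_L = V_out / R_L = 15.79 / 166 kΩ = 0.0951 mA.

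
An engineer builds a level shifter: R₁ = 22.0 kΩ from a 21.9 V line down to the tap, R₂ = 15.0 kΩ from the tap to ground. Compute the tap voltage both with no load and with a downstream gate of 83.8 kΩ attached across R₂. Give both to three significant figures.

Open-circuit: V = 21.9 × 15.0/(22.0 + 15.0) = 8.88 V.
With the load, R₂ becomes R₂‖R_L = 12.72 kΩ, so V = 21.9 × 12.72/34.72 = 8.02 V.

Unloaded: 8.88 V; loaded: 8.02 V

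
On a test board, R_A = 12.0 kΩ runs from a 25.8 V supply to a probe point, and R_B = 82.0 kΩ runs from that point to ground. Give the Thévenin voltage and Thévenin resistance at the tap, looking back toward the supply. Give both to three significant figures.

V_th is the open-circuit tap voltage: 25.8 × 82.0/(12.0 + 82.0) = 22.5 V.
With the supply zeroed, R_A and R_B appear in parallel from the tap: R_th = R_A‖R_B = (12.0 × 82.0)/94.00 = 10.5 kΩ.

V_th = 22.5 V, R_th = 10.5 kΩ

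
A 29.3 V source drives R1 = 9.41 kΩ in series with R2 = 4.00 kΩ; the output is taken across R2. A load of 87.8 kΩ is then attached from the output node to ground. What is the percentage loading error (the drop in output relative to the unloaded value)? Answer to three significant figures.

The divider's output (Thévenin) resistance is R1‖R2 = 2.807 kΩ.
Fractional drop under load = R_th/(R_th + R_L) = 2.807 / (2.807 + 87.8) = 0.03098.
So the output falls by 3.10 %.

3.10 %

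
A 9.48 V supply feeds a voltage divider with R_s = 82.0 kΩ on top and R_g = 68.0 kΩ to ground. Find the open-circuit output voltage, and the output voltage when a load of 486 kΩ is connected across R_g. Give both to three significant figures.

Unloaded: 4.30 V; loaded: 3.99 V

Open-circuit: V = 9.48 × 68.0/(82.0 + 68.0) = 4.30 V.
With the load, R_g becomes R_g‖R_L = 59.65 kΩ, so V = 9.48 × 59.65/141.7 = 3.99 V.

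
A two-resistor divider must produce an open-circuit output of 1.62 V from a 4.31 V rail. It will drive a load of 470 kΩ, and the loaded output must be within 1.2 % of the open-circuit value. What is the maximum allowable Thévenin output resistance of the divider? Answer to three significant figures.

Loading drop = R_th/(R_th + R_L) ≤ 0.0120, so R_th ≤ R_L · ε/(1−ε) = 470 kΩ × 0.0120/0.9880 = 5.71 kΩ.
(Any R1, R2 with R2/(R1+R2) = 0.376 and R1‖R2 ≤ 5.71 kΩ will meet the spec.)

R_th ≤ 5.71 kΩ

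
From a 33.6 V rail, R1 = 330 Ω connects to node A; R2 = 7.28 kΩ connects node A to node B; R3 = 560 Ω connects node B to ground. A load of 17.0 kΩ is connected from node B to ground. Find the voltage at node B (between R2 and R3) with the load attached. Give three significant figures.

At node B, R3 is in parallel with the load: R3‖R_L = 542.1 Ω.
Below node A the resistance is R2 + (R3‖R_L) = 7822 Ω, so V_A = 33.6 × 7822/8152 = 32.24 V.
Then V_B = V_A × (R3‖R_L)/(R2 + R3‖R_L) = 32.24 × 542.1/7822 = 2.23 V.

V ≈ 2.23 V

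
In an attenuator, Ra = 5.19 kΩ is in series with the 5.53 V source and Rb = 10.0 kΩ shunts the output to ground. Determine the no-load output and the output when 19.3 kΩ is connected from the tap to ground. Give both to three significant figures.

Unloaded: 3.64 V; loaded: 3.09 V

Open-circuit: V = 5.53 × 10.0/(5.19 + 10.0) = 3.64 V.
With the load, Rb becomes Rb‖R_L = 6.587 kΩ, so V = 5.53 × 6.587/11.78 = 3.09 V.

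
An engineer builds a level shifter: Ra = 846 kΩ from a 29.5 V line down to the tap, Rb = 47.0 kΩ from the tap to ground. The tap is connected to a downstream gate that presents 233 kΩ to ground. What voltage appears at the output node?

V_out ≈ 1.30 V

The load sits in parallel with Rb: Rb‖R_L = (47.0 × 233) / (47.0 + 233) = 39.11 kΩ.
V_out = 29.5 × 39.11 / (846 + 39.11) = 29.5 × 39.11/885.1 = 1.30 V.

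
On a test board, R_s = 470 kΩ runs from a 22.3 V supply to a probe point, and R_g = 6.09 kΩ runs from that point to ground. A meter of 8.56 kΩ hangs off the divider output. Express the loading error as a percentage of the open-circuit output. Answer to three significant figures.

41.3 %

The divider's output (Thévenin) resistance is R_s‖R_g = 6.012 kΩ.
Fractional drop under load = R_th/(R_th + R_L) = 6.012 / (6.012 + 8.56) = 0.4126.
So the output falls by 41.3 %.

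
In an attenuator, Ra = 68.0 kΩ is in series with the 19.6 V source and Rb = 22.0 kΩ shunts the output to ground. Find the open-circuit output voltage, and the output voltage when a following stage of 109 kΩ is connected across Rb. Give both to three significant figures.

Open-circuit: V = 19.6 × 22.0/(68.0 + 22.0) = 4.79 V.
With the load, Rb becomes Rb‖R_L = 18.31 kΩ, so V = 19.6 × 18.31/86.31 = 4.16 V.

Unloaded: 4.79 V; loaded: 4.16 V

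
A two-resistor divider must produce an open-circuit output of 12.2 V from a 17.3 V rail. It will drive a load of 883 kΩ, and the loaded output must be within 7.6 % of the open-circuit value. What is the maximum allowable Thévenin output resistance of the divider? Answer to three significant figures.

R_th ≤ 72.6 kΩ

Loading drop = R_th/(R_th + R_L) ≤ 0.0760, so R_th ≤ R_L · ε/(1−ε) = 883 kΩ × 0.0760/0.9240 = 72.6 kΩ.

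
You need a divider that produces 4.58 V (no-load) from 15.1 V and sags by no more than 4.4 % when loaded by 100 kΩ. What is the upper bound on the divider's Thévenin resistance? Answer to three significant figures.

Loading drop = R_th/(R_th + R_L) ≤ 0.0440, so R_th ≤ R_L · ε/(1−ε) = 100 kΩ × 0.0440/0.9560 = 4.60 kΩ.
(Any R1, R2 with R2/(R1+R2) = 0.303 and R1‖R2 ≤ 4.60 kΩ will meet the spec.)

R_th ≤ 4.60 kΩ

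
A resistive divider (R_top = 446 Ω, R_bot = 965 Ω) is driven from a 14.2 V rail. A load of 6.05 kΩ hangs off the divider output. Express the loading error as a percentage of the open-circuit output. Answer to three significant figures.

4.80 %

The divider's output (Thévenin) resistance is R_top‖R_bot = 305.0 Ω.
Fractional drop under load = R_th/(R_th + R_L) = 305.0 / (305.0 + 6050) = 0.04800.
So the output falls by 4.80 %.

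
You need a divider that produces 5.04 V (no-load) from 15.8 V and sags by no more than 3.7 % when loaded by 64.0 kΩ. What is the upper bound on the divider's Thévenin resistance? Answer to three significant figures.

R_th ≤ 2.46 kΩ

Loading drop = R_th/(R_th + R_L) ≤ 0.0370, so R_th ≤ R_L · ε/(1−ε) = 64.0 kΩ × 0.0370/0.9630 = 2.46 kΩ.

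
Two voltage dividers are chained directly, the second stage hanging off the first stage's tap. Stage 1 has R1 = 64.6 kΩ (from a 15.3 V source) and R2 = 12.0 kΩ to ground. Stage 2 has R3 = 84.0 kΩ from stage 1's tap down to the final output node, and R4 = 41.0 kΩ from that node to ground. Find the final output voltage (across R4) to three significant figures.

Stage 2 presents R3+R4 = 125.0 kΩ as a load on stage 1's tap.
Stage 1's lower leg becomes R2‖(R3+R4) = 10.95 kΩ, so V_mid = 15.3 × 10.95/75.55 = 2.217 V.
Stage 2 is itself unloaded: V_out = V_mid × R4/(R3+R4) = 2.217 × 41.0/125.0 = 0.727 V.

V_out ≈ 0.727 V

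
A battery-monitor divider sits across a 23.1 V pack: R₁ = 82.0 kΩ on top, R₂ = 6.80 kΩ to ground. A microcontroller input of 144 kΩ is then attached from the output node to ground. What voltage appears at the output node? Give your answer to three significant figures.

V_out ≈ 1.70 V

The load sits in parallel with R₂: R₂‖R_L = (6.80 × 144) / (6.80 + 144) = 6.493 kΩ.
V_out = 23.1 × 6.493 / (82.0 + 6.493) = 23.1 × 6.493/88.49 = 1.70 V.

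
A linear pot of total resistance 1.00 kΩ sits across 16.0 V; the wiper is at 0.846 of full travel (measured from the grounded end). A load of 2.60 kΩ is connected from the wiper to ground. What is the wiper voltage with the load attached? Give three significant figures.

The wiper splits the pot into (1−α)R = 154.0 Ω above and αR = 846.0 Ω below.
Lower section ‖ load = 638.3 Ω.
V_wiper = 16.0 × 638.3/(154.0 + 638.3) = 12.9 V.

V ≈ 12.9 V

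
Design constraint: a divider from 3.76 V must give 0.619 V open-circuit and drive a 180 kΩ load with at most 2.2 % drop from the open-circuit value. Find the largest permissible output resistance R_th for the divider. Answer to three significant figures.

Loading drop = R_th/(R_th + R_L) ≤ 0.0220, so R_th ≤ R_L · ε/(1−ε) = 180 kΩ × 0.0220/0.9780 = 4.05 kΩ.

R_th ≤ 4.05 kΩ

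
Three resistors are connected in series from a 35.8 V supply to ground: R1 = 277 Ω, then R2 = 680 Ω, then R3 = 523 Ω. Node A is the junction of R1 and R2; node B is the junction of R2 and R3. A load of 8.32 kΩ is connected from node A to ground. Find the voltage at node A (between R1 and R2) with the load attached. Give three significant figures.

Below node A the series string R2+R3 = 1203 Ω sits in parallel with the 8320 Ω load: 1051 Ω.
V_A = 35.8 × 1051/(277 + 1051) = 28.3 V.

V ≈ 28.3 V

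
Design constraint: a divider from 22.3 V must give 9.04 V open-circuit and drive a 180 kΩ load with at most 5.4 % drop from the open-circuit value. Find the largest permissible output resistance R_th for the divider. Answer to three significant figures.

R_th ≤ 10.3 kΩ

Loading drop = R_th/(R_th + R_L) ≤ 0.0540, so R_th ≤ R_L · ε/(1−ε) = 180 kΩ × 0.0540/0.9460 = 10.3 kΩ.
(Any R1, R2 with R2/(R1+R2) = 0.405 and R1‖R2 ≤ 10.3 kΩ will meet the spec.)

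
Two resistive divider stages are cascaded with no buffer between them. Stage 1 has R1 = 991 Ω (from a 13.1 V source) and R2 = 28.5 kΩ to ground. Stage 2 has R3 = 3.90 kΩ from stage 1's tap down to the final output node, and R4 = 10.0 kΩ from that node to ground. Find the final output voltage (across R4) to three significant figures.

V_out ≈ 8.52 V

Stage 2 presents R3+R4 = 13900 Ω as a load on stage 1's tap.
Stage 1's lower leg becomes R2‖(R3+R4) = 9343 Ω, so V_mid = 13.1 × 9343/10330 = 11.84 V.
Stage 2 is itself unloaded: V_out = V_mid × R4/(R3+R4) = 11.84 × 10000/13900 = 8.52 V.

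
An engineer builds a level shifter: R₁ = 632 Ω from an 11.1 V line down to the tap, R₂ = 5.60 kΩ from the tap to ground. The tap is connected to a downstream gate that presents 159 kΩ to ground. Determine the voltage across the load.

The load sits in parallel with R₂: R₂‖R_L = (5600 × 159000) / (5600 + 159000) = 5409 Ω.
V_out = 11.1 × 5409 / (632 + 5409) = 11.1 × 5409/6041 = 9.94 V.

V_out ≈ 9.94 V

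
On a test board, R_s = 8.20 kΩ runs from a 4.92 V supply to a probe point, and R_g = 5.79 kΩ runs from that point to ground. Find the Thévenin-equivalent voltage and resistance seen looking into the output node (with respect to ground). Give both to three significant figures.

V_th = 2.04 V, R_th = 3.39 kΩ

V_th is the open-circuit tap voltage: 4.92 × 5.79/(8.20 + 5.79) = 2.04 V.
With the supply zeroed, R_s and R_g appear in parallel from the tap: R_th = R_s‖R_g = (8.20 × 5.79)/13.99 = 3.39 kΩ.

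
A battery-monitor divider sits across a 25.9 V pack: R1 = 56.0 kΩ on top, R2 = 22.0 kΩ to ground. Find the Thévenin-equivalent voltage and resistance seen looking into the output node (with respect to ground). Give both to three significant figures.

V_th = 7.31 V, R_th = 15.8 kΩ

V_th is the open-circuit tap voltage: 25.9 × 22.0/(56.0 + 22.0) = 7.31 V.
With the supply zeroed, R1 and R2 appear in parallel from the tap: R_th = R1‖R2 = (56.0 × 22.0)/78.00 = 15.8 kΩ.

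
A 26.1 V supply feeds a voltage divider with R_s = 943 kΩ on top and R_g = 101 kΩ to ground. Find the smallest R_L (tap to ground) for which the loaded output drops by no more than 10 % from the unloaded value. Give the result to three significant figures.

R_L(min) ≈ 821 kΩ

Output resistance R_th = R_s‖R_g = (943 × 101)/1044 = 91.23 kΩ.
The fractional drop is R_th/(R_th + R_L); requiring this ≤ 0.100 gives R_L ≥ R_th(1/0.100 − 1) = 91.23 × 9.000 = 821 kΩ.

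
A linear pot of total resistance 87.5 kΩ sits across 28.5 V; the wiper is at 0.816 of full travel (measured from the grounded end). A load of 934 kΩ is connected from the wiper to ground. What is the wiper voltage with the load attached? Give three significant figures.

The wiper splits the pot into (1−α)R = 16.10 kΩ above and αR = 71.40 kΩ below.
Lower section ‖ load = 66.33 kΩ.
V_wiper = 28.5 × 66.33/(16.10 + 66.33) = 22.9 V.

V ≈ 22.9 V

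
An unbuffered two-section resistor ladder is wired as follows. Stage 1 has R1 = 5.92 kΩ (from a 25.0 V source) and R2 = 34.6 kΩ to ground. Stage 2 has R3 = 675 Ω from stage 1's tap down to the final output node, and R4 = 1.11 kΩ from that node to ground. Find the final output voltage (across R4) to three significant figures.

V_out ≈ 3.46 V

Stage 2 presents R3+R4 = 1785 Ω as a load on stage 1's tap.
Stage 1's lower leg becomes R2‖(R3+R4) = 1697 Ω, so V_mid = 25.0 × 1697/7617 = 5.571 V.
Stage 2 is itself unloaded: V_out = V_mid × R4/(R3+R4) = 5.571 × 1110/1785 = 3.46 V.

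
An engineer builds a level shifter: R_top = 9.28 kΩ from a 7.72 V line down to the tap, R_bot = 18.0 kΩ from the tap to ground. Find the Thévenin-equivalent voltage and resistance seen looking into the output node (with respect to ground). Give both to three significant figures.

V_th is the open-circuit tap voltage: 7.72 × 18.0/(9.28 + 18.0) = 5.09 V.
With the supply zeroed, R_top and R_bot appear in parallel from the tap: R_th = R_top‖R_bot = (9.28 × 18.0)/27.28 = 6.12 kΩ.

V_th = 5.09 V, R_th = 6.12 kΩ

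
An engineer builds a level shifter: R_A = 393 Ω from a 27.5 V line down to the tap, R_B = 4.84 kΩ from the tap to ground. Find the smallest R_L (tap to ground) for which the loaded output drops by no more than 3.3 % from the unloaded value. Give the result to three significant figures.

Output resistance R_th = R_A‖R_B = (393 × 4840)/5233 = 363.5 Ω.
The fractional drop is R_th/(R_th + R_L); requiring this ≤ 0.0330 gives R_L ≥ R_th(1/0.0330 − 1) = 363.5 × 29.30 = 10.7 kΩ.

R_L(min) ≈ 10.7 kΩ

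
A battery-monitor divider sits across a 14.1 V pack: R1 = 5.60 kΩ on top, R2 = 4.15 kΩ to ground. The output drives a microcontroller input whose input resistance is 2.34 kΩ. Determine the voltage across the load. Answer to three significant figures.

V_out ≈ 2.97 V

The load sits in parallel with R2: R2‖R_L = (4.15 × 2.34) / (4.15 + 2.34) = 1.496 kΩ.
V_out = 14.1 × 1.496 / (5.60 + 1.496) = 14.1 × 1.496/7.096 = 2.97 V.
(Unloaded it would have been 6.00 V.)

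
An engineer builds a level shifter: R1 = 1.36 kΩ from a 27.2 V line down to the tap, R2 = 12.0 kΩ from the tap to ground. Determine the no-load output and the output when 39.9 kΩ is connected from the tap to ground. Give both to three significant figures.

Unloaded: 24.4 V; loaded: 23.7 V

Open-circuit: V = 27.2 × 12.0/(1.36 + 12.0) = 24.4 V.
With the load, R2 becomes R2‖R_L = 9.225 kΩ, so V = 27.2 × 9.225/10.59 = 23.7 V.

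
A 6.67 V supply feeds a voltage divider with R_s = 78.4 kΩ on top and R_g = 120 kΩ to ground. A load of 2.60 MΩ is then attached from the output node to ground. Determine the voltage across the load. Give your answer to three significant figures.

V_out ≈ 3.96 V

The load sits in parallel with R_g: R_g‖R_L = (120 × 2600) / (120 + 2600) = 114.7 kΩ.
V_out = 6.67 × 114.7 / (78.4 + 114.7) = 6.67 × 114.7/193.1 = 3.96 V.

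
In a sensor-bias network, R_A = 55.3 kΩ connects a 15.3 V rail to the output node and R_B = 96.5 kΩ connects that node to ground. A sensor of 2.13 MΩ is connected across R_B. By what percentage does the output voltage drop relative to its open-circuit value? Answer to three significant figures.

1.62 %

The divider's output (Thévenin) resistance is R_A‖R_B = 35.15 kΩ.
Fractional drop under load = R_th/(R_th + R_L) = 35.15 / (35.15 + 2130) = 0.01624.
So the output falls by 1.62 %.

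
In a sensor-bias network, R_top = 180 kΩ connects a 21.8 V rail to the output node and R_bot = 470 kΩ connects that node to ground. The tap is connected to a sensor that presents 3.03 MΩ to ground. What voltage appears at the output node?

V_out ≈ 15.1 V

The load sits in parallel with R_bot: R_bot‖R_L = (470 × 3030) / (470 + 3030) = 406.9 kΩ.
V_out = 21.8 × 406.9 / (180 + 406.9) = 21.8 × 406.9/586.9 = 15.1 V.
(Unloaded it would have been 15.8 V.)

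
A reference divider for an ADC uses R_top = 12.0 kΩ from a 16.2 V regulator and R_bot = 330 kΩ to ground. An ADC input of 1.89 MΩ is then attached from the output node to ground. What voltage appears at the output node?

V_out ≈ 15.5 V

The load sits in parallel with R_bot: R_bot‖R_L = (330 × 1890) / (330 + 1890) = 280.9 kΩ.
V_out = 16.2 × 280.9 / (12.0 + 280.9) = 16.2 × 280.9/292.9 = 15.5 V.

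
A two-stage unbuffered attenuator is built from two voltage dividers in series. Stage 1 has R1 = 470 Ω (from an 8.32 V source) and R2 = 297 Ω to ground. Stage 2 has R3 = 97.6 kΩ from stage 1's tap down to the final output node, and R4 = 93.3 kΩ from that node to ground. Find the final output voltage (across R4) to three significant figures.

Stage 2 presents R3+R4 = 190900 Ω as a load on stage 1's tap.
Stage 1's lower leg becomes R2‖(R3+R4) = 296.5 Ω, so V_mid = 8.32 × 296.5/766.5 = 3.219 V.
Stage 2 is itself unloaded: V_out = V_mid × R4/(R3+R4) = 3.219 × 93300/190900 = 1.57 V.

V_out ≈ 1.57 V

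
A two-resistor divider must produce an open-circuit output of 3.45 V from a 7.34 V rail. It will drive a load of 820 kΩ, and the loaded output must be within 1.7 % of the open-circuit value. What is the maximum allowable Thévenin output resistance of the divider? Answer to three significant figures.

Loading drop = R_th/(R_th + R_L) ≤ 0.0170, so R_th ≤ R_L · ε/(1−ε) = 820 kΩ × 0.0170/0.9830 = 14.2 kΩ.
(Any R1, R2 with R2/(R1+R2) = 0.470 and R1‖R2 ≤ 14.2 kΩ will meet the spec.)

R_th ≤ 14.2 kΩ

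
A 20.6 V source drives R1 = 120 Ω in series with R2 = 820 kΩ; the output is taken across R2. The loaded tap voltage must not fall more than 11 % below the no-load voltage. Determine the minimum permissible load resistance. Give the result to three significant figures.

Output resistance R_th = R1‖R2 = (120 × 820000)/820100 = 120.0 Ω.
The fractional drop is R_th/(R_th + R_L); requiring this ≤ 0.110 gives R_L ≥ R_th(1/0.110 − 1) = 120.0 × 8.091 = 971 Ω.

R_L(min) ≈ 971 Ω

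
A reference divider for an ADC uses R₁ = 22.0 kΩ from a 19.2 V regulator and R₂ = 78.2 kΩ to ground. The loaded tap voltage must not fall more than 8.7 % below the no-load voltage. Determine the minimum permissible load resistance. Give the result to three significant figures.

R_L(min) ≈ 180 kΩ

Output resistance R_th = R₁‖R₂ = (22.0 × 78.2)/100.2 = 17.17 kΩ.
The fractional drop is R_th/(R_th + R_L); requiring this ≤ 0.0870 gives R_L ≥ R_th(1/0.0870 − 1) = 17.17 × 10.49 = 180 kΩ.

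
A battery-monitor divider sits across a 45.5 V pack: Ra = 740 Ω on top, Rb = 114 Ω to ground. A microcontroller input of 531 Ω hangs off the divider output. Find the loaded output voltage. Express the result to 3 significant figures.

The load sits in parallel with Rb: Rb‖R_L = (114 × 531) / (114 + 531) = 93.85 Ω.
V_out = 45.5 × 93.85 / (740 + 93.85) = 45.5 × 93.85/833.9 = 5.12 V.

V_out ≈ 5.12 V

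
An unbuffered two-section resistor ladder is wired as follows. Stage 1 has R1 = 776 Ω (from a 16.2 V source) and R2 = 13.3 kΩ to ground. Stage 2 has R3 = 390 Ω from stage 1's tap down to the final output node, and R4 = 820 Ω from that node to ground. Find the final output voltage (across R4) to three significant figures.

Stage 2 presents R3+R4 = 1210 Ω as a load on stage 1's tap.
Stage 1's lower leg becomes R2‖(R3+R4) = 1109 Ω, so V_mid = 16.2 × 1109/1885 = 9.531 V.
Stage 2 is itself unloaded: V_out = V_mid × R4/(R3+R4) = 9.531 × 820/1210 = 6.46 V.

V_out ≈ 6.46 V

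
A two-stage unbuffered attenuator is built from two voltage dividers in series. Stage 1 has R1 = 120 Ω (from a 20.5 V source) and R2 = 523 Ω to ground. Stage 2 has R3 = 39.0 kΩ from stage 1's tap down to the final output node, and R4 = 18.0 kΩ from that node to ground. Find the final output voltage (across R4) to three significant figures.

V_out ≈ 5.26 V

Stage 2 presents R3+R4 = 57000 Ω as a load on stage 1's tap.
Stage 1's lower leg becomes R2‖(R3+R4) = 518.2 Ω, so V_mid = 20.5 × 518.2/638.2 = 16.65 V.
Stage 2 is itself unloaded: V_out = V_mid × R4/(R3+R4) = 16.65 × 18000/57000 = 5.26 V.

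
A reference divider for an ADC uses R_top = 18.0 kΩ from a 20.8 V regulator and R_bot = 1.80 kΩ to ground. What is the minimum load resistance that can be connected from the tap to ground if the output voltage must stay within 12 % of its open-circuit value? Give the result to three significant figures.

R_L(min) ≈ 12.0 kΩ

Output resistance R_th = R_top‖R_bot = (18.0 × 1.80)/19.80 = 1.636 kΩ.
The fractional drop is R_th/(R_th + R_L); requiring this ≤ 0.120 gives R_L ≥ R_th(1/0.120 − 1) = 1.636 × 7.333 = 12.0 kΩ.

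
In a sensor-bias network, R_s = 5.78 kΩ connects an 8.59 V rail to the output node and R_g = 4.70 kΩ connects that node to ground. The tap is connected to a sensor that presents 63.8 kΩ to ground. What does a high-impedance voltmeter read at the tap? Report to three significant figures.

V_out ≈ 3.70 V

The load sits in parallel with R_g: R_g‖R_L = (4.70 × 63.8) / (4.70 + 63.8) = 4.378 kΩ.
V_out = 8.59 × 4.378 / (5.78 + 4.378) = 8.59 × 4.378/10.16 = 3.70 V.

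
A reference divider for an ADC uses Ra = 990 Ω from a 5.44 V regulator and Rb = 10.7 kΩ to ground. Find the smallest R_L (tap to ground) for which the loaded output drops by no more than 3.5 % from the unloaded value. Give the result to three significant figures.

R_L(min) ≈ 25.0 kΩ

Output resistance R_th = Ra‖Rb = (990 × 10700)/11690 = 906.2 Ω.
The fractional drop is R_th/(R_th + R_L); requiring this ≤ 0.0350 gives R_L ≥ R_th(1/0.0350 − 1) = 906.2 × 27.57 = 25.0 kΩ.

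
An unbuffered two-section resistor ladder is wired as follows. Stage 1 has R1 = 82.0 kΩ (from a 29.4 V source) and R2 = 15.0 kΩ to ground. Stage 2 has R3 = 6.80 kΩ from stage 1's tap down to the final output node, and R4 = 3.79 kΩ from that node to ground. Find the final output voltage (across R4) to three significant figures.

V_out ≈ 0.740 V

Stage 2 presents R3+R4 = 10.59 kΩ as a load on stage 1's tap.
Stage 1's lower leg becomes R2‖(R3+R4) = 6.208 kΩ, so V_mid = 29.4 × 6.208/88.21 = 2.069 V.
Stage 2 is itself unloaded: V_out = V_mid × R4/(R3+R4) = 2.069 × 3.79/10.59 = 0.740 V.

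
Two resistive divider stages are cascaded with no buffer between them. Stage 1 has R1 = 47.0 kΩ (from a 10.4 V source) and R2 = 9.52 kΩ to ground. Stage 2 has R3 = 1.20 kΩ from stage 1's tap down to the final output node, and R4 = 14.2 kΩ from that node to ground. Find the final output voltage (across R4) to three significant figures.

V_out ≈ 1.07 V

Stage 2 presents R3+R4 = 15.40 kΩ as a load on stage 1's tap.
Stage 1's lower leg becomes R2‖(R3+R4) = 5.883 kΩ, so V_mid = 10.4 × 5.883/52.88 = 1.157 V.
Stage 2 is itself unloaded: V_out = V_mid × R4/(R3+R4) = 1.157 × 14.2/15.40 = 1.07 V.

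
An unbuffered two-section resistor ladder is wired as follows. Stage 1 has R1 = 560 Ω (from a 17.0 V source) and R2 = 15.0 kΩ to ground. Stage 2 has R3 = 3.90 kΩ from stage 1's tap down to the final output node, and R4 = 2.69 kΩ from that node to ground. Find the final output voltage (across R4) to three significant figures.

Stage 2 presents R3+R4 = 6590 Ω as a load on stage 1's tap.
Stage 1's lower leg becomes R2‖(R3+R4) = 4579 Ω, so V_mid = 17.0 × 4579/5139 = 15.15 V.
Stage 2 is itself unloaded: V_out = V_mid × R4/(R3+R4) = 15.15 × 2690/6590 = 6.18 V.

V_out ≈ 6.18 V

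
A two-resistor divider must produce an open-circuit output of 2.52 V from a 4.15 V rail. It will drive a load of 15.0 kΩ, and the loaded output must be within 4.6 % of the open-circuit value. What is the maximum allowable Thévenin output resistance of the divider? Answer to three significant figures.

R_th ≤ 723 Ω

Loading drop = R_th/(R_th + R_L) ≤ 0.0460, so R_th ≤ R_L · ε/(1−ε) = 15.0 kΩ × 0.0460/0.9540 = 723 Ω.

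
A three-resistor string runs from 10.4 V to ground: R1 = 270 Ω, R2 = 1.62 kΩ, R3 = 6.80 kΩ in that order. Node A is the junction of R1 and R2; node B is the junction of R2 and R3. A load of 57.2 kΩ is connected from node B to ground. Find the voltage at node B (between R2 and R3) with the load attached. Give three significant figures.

V ≈ 7.93 V

At node B, R3 is in parallel with the load: R3‖R_L = 6078 Ω.
Below node A the resistance is R2 + (R3‖R_L) = 7698 Ω, so V_A = 10.4 × 7698/7968 = 10.05 V.
Then V_B = V_A × (R3‖R_L)/(R2 + R3‖R_L) = 10.05 × 6078/7698 = 7.93 V.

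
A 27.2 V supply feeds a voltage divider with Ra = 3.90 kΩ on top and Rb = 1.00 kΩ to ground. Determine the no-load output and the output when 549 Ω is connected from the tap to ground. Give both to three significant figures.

Unloaded: 5.55 V; loaded: 2.27 V

Open-circuit: V = 27.2 × 1000/(3900 + 1000) = 5.55 V.
With the load, Rb becomes Rb‖R_L = 354.4 Ω, so V = 27.2 × 354.4/4254 = 2.27 V.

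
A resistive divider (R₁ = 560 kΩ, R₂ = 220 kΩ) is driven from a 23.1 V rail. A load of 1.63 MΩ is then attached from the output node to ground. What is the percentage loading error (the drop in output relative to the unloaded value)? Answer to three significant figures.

Unloaded V = 23.1 × 220/780.0 = 6.5154 V.
Loaded: R₂‖R_L = 193.8 kΩ, giving V = 23.1 × 193.8/753.8 = 5.9398 V.
Drop = (6.5154 − 5.9398) / 6.5154 = 8.83 %.

8.83 %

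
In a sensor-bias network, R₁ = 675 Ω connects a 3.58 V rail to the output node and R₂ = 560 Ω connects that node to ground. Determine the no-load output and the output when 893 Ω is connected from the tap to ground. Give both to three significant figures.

Unloaded: 1.62 V; loaded: 1.21 V

Open-circuit: V = 3.58 × 560/(675 + 560) = 1.62 V.
With the load, R₂ becomes R₂‖R_L = 344.2 Ω, so V = 3.58 × 344.2/1019 = 1.21 V.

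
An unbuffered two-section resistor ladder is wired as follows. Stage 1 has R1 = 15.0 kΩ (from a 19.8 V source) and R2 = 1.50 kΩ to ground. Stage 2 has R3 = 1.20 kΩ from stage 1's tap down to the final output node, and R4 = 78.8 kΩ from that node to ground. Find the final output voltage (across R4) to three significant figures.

V_out ≈ 1.74 V

Stage 2 presents R3+R4 = 80.00 kΩ as a load on stage 1's tap.
Stage 1's lower leg becomes R2‖(R3+R4) = 1.472 kΩ, so V_mid = 19.8 × 1.472/16.47 = 1.770 V.
Stage 2 is itself unloaded: V_out = V_mid × R4/(R3+R4) = 1.770 × 78.8/80.00 = 1.74 V.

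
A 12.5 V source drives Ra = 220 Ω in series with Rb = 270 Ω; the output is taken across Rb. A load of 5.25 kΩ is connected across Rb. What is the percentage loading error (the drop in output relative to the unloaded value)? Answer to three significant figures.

The divider's output (Thévenin) resistance is Ra‖Rb = 121.2 Ω.
Fractional drop under load = R_th/(R_th + R_L) = 121.2 / (121.2 + 5250) = 0.02257.
So the output falls by 2.26 %.

2.26 %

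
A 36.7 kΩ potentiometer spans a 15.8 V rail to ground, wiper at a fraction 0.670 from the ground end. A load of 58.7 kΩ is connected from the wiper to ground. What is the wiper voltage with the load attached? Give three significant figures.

V ≈ 9.30 V

The wiper splits the pot into (1−α)R = 12.11 kΩ above and αR = 24.59 kΩ below.
Lower section ‖ load = 17.33 kΩ.
V_wiper = 15.8 × 17.33/(12.11 + 17.33) = 9.30 V.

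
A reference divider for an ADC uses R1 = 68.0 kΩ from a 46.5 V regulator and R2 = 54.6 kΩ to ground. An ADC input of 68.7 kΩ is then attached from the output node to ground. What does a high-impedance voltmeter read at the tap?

The load sits in parallel with R2: R2‖R_L = (54.6 × 68.7) / (54.6 + 68.7) = 30.42 kΩ.
V_out = 46.5 × 30.42 / (68.0 + 30.42) = 46.5 × 30.42/98.42 = 14.4 V.
(Unloaded it would have been 20.7 V.)

V_out ≈ 14.4 V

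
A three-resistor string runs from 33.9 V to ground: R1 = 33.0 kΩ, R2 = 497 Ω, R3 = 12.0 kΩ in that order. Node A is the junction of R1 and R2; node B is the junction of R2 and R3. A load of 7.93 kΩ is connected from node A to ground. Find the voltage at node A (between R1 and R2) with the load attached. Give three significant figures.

Below node A the series string R2+R3 = 12500 Ω sits in parallel with the 7930 Ω load: 4851 Ω.
V_A = 33.9 × 4851/(33000 + 4851) = 4.35 V.

V ≈ 4.35 V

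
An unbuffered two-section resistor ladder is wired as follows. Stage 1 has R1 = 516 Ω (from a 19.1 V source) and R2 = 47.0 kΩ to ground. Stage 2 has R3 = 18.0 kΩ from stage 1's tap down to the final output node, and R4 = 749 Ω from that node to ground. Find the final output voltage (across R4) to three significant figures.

Stage 2 presents R3+R4 = 18750 Ω as a load on stage 1's tap.
Stage 1's lower leg becomes R2‖(R3+R4) = 13400 Ω, so V_mid = 19.1 × 13400/13920 = 18.39 V.
Stage 2 is itself unloaded: V_out = V_mid × R4/(R3+R4) = 18.39 × 749/18750 = 0.735 V.

V_out ≈ 0.735 V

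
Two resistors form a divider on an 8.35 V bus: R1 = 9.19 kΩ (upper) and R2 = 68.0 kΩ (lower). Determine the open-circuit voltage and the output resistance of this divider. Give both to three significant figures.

V_th is the open-circuit tap voltage: 8.35 × 68.0/(9.19 + 68.0) = 7.36 V.
With the supply zeroed, R1 and R2 appear in parallel from the tap: R_th = R1‖R2 = (9.19 × 68.0)/77.19 = 8.10 kΩ.

V_th = 7.36 V, R_th = 8.10 kΩ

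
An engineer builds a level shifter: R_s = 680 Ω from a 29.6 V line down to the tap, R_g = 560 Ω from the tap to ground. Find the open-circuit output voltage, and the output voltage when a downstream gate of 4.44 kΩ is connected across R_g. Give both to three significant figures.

Open-circuit: V = 29.6 × 560/(680 + 560) = 13.4 V.
With the load, R_g becomes R_g‖R_L = 497.3 Ω, so V = 29.6 × 497.3/1177 = 12.5 V.

Unloaded: 13.4 V; loaded: 12.5 V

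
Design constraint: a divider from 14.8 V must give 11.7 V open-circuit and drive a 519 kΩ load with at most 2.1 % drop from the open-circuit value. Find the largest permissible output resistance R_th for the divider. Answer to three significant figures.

R_th ≤ 11.1 kΩ

Loading drop = R_th/(R_th + R_L) ≤ 0.0210, so R_th ≤ R_L · ε/(1−ε) = 519 kΩ × 0.0210/0.9790 = 11.1 kΩ.
(Any R1, R2 with R2/(R1+R2) = 0.791 and R1‖R2 ≤ 11.1 kΩ will meet the spec.)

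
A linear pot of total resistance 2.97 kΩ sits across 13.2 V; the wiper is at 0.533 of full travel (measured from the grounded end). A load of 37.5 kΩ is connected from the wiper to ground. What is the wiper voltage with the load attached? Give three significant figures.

V ≈ 6.90 V

The wiper splits the pot into (1−α)R = 1.387 kΩ above and αR = 1.583 kΩ below.
Lower section ‖ load = 1.519 kΩ.
V_wiper = 13.2 × 1.519/(1.387 + 1.519) = 6.90 V.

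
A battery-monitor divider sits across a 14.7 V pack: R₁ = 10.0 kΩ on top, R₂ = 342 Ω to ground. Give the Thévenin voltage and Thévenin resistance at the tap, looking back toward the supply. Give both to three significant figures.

V_th = 0.486 V, R_th = 331 Ω

V_th is the open-circuit tap voltage: 14.7 × 342/(10000 + 342) = 0.486 V.
With the supply zeroed, R₁ and R₂ appear in parallel from the tap: R_th = R₁‖R₂ = (10000 × 342)/10340 = 331 Ω.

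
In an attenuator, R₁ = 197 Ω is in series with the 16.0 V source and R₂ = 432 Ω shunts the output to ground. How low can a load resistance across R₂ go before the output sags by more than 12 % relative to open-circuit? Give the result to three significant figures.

Output resistance R_th = R₁‖R₂ = (197 × 432)/629.0 = 135.3 Ω.
The fractional drop is R_th/(R_th + R_L); requiring this ≤ 0.120 gives R_L ≥ R_th(1/0.120 − 1) = 135.3 × 7.333 = 992 Ω.

R_L(min) ≈ 992 Ω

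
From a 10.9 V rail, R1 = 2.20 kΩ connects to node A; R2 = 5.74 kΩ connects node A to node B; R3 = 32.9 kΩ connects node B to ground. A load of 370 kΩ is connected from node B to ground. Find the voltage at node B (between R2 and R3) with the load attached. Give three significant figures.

At node B, R3 is in parallel with the load: R3‖R_L = 30.21 kΩ.
Below node A the resistance is R2 + (R3‖R_L) = 35.95 kΩ, so V_A = 10.9 × 35.95/38.15 = 10.27 V.
Then V_B = V_A × (R3‖R_L)/(R2 + R3‖R_L) = 10.27 × 30.21/35.95 = 8.63 V.

V ≈ 8.63 V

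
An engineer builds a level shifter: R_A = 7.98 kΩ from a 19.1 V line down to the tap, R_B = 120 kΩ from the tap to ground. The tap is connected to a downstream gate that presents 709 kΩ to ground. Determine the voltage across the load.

The load sits in parallel with R_B: R_B‖R_L = (120 × 709) / (120 + 709) = 102.6 kΩ.
V_out = 19.1 × 102.6 / (7.98 + 102.6) = 19.1 × 102.6/110.6 = 17.7 V.

V_out ≈ 17.7 V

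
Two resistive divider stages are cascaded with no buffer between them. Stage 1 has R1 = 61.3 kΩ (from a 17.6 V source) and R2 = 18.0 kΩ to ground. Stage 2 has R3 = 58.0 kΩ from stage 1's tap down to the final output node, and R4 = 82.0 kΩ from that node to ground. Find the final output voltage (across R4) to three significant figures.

Stage 2 presents R3+R4 = 140.0 kΩ as a load on stage 1's tap.
Stage 1's lower leg becomes R2‖(R3+R4) = 15.95 kΩ, so V_mid = 17.6 × 15.95/77.25 = 3.634 V.
Stage 2 is itself unloaded: V_out = V_mid × R4/(R3+R4) = 3.634 × 82.0/140.0 = 2.13 V.

V_out ≈ 2.13 V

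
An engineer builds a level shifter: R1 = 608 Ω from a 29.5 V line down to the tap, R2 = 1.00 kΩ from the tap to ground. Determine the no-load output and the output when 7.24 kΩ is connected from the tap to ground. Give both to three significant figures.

Open-circuit: V = 29.5 × 1000/(608 + 1000) = 18.3 V.
With the load, R2 becomes R2‖R_L = 878.6 Ω, so V = 29.5 × 878.6/1487 = 17.4 V.

Unloaded: 18.3 V; loaded: 17.4 V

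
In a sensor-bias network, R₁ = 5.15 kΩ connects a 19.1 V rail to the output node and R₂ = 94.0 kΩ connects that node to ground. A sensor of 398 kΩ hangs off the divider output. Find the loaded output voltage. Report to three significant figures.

The load sits in parallel with R₂: R₂‖R_L = (94.0 × 398) / (94.0 + 398) = 76.04 kΩ.
V_out = 19.1 × 76.04 / (5.15 + 76.04) = 19.1 × 76.04/81.19 = 17.9 V.

V_out ≈ 17.9 V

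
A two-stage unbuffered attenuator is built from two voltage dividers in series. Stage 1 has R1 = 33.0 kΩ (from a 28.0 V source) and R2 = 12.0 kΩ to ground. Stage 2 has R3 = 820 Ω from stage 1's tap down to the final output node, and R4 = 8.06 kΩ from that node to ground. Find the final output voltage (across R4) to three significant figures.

Stage 2 presents R3+R4 = 8880 Ω as a load on stage 1's tap.
Stage 1's lower leg becomes R2‖(R3+R4) = 5103 Ω, so V_mid = 28.0 × 5103/38100 = 3.750 V.
Stage 2 is itself unloaded: V_out = V_mid × R4/(R3+R4) = 3.750 × 8060/8880 = 3.40 V.

V_out ≈ 3.40 V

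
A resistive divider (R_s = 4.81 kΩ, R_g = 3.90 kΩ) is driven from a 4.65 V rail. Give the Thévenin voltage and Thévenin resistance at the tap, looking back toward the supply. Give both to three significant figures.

V_th is the open-circuit tap voltage: 4.65 × 3.90/(4.81 + 3.90) = 2.08 V.
With the supply zeroed, R_s and R_g appear in parallel from the tap: R_th = R_s‖R_g = (4.81 × 3.90)/8.710 = 2.15 kΩ.

V_th = 2.08 V, R_th = 2.15 kΩ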